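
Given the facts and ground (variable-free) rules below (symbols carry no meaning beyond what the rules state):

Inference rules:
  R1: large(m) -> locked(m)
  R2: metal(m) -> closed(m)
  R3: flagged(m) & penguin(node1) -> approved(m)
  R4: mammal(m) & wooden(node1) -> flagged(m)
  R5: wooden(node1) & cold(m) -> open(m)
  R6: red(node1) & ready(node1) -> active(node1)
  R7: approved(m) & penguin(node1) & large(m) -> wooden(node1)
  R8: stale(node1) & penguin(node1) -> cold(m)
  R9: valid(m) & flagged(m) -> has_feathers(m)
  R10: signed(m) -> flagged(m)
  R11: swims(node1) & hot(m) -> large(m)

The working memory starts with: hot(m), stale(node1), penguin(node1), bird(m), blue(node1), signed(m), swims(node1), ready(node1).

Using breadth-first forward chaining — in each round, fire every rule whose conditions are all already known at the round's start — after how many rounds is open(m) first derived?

[1] R8 [stale(node1) & penguin(node1) -> cold(m)]; R10 [signed(m) -> flagged(m)]; R11 [swims(node1) & hot(m) -> large(m)]. ⇒ new: cold(m), flagged(m), large(m).
[2] R1 [large(m) -> locked(m)]; R3 [flagged(m) & penguin(node1) -> approved(m)]. ⇒ new: locked(m), approved(m).
[3] R7 [approved(m) & penguin(node1) & large(m) -> wooden(node1)]. ⇒ new: wooden(node1).
[4] R5 [wooden(node1) & cold(m) -> open(m)]. ⇒ new: open(m).
open(m) first appears in round 4.

4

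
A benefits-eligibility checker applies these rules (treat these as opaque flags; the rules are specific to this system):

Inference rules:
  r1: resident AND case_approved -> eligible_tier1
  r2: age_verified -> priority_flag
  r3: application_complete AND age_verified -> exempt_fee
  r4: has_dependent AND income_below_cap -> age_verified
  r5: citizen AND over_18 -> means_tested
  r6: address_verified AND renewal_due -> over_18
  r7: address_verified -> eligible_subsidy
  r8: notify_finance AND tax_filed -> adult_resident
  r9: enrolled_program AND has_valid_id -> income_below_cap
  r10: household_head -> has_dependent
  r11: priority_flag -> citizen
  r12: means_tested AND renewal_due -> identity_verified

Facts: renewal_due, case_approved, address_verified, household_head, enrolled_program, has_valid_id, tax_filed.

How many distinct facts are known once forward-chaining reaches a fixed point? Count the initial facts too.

16

Round 1 fires r6, r7, r9, r10, giving over_18, eligible_subsidy, income_below_cap, has_dependent.
Round 2 fires r4, giving age_verified.
Round 3 fires r2, giving priority_flag.
Round 4 fires r11, giving citizen.
Round 5 fires r5, giving means_tested.
Round 6 fires r12, giving identity_verified.
Closure: {address_verified, age_verified, case_approved, citizen, eligible_subsidy, enrolled_program, has_dependent, has_valid_id, household_head, identity_verified, income_below_cap, means_tested, over_18, priority_flag, renewal_due, tax_filed} — 16 facts.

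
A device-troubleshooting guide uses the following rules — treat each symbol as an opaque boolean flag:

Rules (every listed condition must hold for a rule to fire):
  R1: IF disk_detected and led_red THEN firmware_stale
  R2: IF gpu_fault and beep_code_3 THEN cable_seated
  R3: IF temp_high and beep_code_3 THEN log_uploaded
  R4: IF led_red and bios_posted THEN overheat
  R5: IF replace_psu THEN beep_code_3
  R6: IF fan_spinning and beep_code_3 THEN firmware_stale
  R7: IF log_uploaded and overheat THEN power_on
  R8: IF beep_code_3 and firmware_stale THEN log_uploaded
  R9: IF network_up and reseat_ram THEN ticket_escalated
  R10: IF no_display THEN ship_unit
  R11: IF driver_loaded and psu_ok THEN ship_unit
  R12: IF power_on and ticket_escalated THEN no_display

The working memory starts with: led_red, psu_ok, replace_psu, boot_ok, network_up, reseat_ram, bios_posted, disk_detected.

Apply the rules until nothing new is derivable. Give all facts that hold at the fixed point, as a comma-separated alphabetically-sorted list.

beep_code_3, bios_posted, boot_ok, disk_detected, firmware_stale, led_red, log_uploaded, network_up, no_display, overheat, power_on, psu_ok, replace_psu, reseat_ram, ship_unit, ticket_escalated

Round 1: R1 [IF disk_detected and led_red THEN firmware_stale]; R4 [IF led_red and bios_posted THEN overheat]; R5 [IF replace_psu THEN beep_code_3]; R9 [IF network_up and reseat_ram THEN ticket_escalated]. Adds firmware_stale, overheat, beep_code_3, ticket_escalated.
Round 2: R8 [IF beep_code_3 and firmware_stale THEN log_uploaded]. Adds log_uploaded.
Round 3: R7 [IF log_uploaded and overheat THEN power_on]. Adds power_on.
Round 4: R12 [IF power_on and ticket_escalated THEN no_display]. Adds no_display.
Round 5: R10 [IF no_display THEN ship_unit]. Adds ship_unit.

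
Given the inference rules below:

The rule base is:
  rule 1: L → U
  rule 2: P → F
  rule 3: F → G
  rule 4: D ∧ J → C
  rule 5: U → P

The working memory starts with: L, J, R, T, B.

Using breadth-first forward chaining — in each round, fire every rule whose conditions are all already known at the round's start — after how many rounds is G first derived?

4

Round 1: rule 1 [L → U]. New: U.
Round 2: rule 5 [U → P]. New: P.
Round 3: rule 2 [P → F]. New: F.
Round 4: rule 3 [F → G]. New: G.
G first appears in round 4.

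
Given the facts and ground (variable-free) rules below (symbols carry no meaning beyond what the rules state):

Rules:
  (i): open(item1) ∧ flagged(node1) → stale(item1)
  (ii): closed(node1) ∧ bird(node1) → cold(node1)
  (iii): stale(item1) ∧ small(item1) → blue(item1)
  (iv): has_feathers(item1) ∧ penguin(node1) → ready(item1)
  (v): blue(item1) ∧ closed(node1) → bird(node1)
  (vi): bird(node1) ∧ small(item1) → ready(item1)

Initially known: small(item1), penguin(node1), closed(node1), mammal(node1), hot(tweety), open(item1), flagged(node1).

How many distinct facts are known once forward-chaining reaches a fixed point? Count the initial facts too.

[1] (i) [open(item1) ∧ flagged(node1) → stale(item1)]. ⇒ new: stale(item1).
[2] (iii) [stale(item1) ∧ small(item1) → blue(item1)]. ⇒ new: blue(item1).
[3] (v) [blue(item1) ∧ closed(node1) → bird(node1)]. ⇒ new: bird(node1).
[4] (ii) [closed(node1) ∧ bird(node1) → cold(node1)]; (vi) [bird(node1) ∧ small(item1) → ready(item1)]. ⇒ new: cold(node1), ready(item1).
Closure: {bird(node1), blue(item1), closed(node1), cold(node1), flagged(node1), hot(tweety), mammal(node1), open(item1), penguin(node1), ready(item1), small(item1), stale(item1)} — 12 facts.

12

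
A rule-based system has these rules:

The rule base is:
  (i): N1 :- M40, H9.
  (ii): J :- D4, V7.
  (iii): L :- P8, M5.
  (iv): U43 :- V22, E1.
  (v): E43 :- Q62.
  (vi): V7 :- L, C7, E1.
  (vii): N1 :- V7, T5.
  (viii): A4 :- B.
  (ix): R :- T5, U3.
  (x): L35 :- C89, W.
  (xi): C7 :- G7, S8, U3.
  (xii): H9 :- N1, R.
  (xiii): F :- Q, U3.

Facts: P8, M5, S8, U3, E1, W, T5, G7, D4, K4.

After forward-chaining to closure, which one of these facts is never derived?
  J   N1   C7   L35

Round 1 — (iii), (ix), (xi), derive L, R, C7.
Round 2 — (vi), derive V7.
Round 3 — (ii), (vii), derive J, N1.
Round 4 — (xii), derive H9.
Derived: N1 (round 3), C7 (round 1), J (round 3). L35 never appears in any round.

L35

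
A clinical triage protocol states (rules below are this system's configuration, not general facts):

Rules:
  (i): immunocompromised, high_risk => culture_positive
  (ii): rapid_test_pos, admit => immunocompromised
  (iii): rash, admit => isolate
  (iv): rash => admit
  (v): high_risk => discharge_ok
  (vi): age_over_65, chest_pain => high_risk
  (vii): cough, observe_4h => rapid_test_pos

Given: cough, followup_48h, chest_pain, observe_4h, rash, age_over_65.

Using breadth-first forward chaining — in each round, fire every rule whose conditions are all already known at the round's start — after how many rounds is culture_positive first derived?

Round 1: (iv) [rash => admit]; (vi) [age_over_65, chest_pain => high_risk]; (vii) [cough, observe_4h => rapid_test_pos]. Adds admit, high_risk, rapid_test_pos.
Round 2: (ii) [rapid_test_pos, admit => immunocompromised]; (iii) [rash, admit => isolate]; (v) [high_risk => discharge_ok]. Adds immunocompromised, isolate, discharge_ok.
Round 3: (i) [immunocompromised, high_risk => culture_positive]. Adds culture_positive.
culture_positive first appears in round 3.

3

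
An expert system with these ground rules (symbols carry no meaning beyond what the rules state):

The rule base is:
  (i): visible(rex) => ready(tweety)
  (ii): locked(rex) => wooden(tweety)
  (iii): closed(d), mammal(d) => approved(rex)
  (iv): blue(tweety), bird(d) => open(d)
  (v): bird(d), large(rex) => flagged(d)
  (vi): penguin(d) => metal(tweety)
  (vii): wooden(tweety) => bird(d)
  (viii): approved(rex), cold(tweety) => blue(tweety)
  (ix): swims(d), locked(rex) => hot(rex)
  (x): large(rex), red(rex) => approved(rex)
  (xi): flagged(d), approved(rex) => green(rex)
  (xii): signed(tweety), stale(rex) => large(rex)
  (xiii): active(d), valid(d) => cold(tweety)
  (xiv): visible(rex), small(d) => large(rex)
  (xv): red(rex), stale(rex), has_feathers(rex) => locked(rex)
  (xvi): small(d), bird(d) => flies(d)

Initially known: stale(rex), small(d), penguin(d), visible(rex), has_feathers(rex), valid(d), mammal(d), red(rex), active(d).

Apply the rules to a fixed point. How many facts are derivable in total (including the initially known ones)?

Round 1: (i) [visible(rex) => ready(tweety)]; (vi) [penguin(d) => metal(tweety)]; (xiii) [active(d), valid(d) => cold(tweety)]; (xiv) [visible(rex), small(d) => large(rex)]; (xv) [red(rex), stale(rex), has_feathers(rex) => locked(rex)]. New: ready(tweety), metal(tweety), cold(tweety), large(rex), locked(rex).
Round 2: (ii) [locked(rex) => wooden(tweety)]; (x) [large(rex), red(rex) => approved(rex)]. New: wooden(tweety), approved(rex).
Round 3: (vii) [wooden(tweety) => bird(d)]; (viii) [approved(rex), cold(tweety) => blue(tweety)]. New: bird(d), blue(tweety).
Round 4: (iv) [blue(tweety), bird(d) => open(d)]; (v) [bird(d), large(rex) => flagged(d)]; (xvi) [small(d), bird(d) => flies(d)]. New: open(d), flagged(d), flies(d).
Round 5: (xi) [flagged(d), approved(rex) => green(rex)]. New: green(rex).
Closure: {active(d), approved(rex), bird(d), blue(tweety), cold(tweety), flagged(d), flies(d), green(rex), has_feathers(rex), large(rex), locked(rex), mammal(d), metal(tweety), open(d), penguin(d), ready(tweety), red(rex), small(d), stale(rex), valid(d), visible(rex), wooden(tweety)} — 22 facts.

22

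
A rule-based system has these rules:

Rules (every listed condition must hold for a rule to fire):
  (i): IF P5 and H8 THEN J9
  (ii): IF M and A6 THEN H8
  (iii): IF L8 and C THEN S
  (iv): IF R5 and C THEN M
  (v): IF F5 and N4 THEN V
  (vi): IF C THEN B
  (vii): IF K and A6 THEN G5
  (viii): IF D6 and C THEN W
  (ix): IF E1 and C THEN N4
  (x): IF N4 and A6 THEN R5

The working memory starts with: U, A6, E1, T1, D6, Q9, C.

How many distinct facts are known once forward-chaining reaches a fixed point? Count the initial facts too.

Round 1 — (vi), (viii), (ix), derive B, W, N4.
Round 2 — (x), derive R5.
Round 3 — (iv), derive M.
Round 4 — (ii), derive H8.
Closure: {A6, B, C, D6, E1, H8, M, N4, Q9, R5, T1, U, W} — 13 facts.

13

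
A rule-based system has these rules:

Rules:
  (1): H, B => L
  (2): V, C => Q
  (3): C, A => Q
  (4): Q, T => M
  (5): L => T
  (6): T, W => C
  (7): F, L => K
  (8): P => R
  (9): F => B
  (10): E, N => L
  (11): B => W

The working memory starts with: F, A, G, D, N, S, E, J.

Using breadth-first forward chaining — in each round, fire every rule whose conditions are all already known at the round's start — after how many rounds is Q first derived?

[1] (9) [F => B]; (10) [E, N => L]. ⇒ new: B, L.
[2] (5) [L => T]; (7) [F, L => K]; (11) [B => W]. ⇒ new: T, K, W.
[3] (6) [T, W => C]. ⇒ new: C.
[4] (3) [C, A => Q]. ⇒ new: Q.
Q first appears in round 4.

4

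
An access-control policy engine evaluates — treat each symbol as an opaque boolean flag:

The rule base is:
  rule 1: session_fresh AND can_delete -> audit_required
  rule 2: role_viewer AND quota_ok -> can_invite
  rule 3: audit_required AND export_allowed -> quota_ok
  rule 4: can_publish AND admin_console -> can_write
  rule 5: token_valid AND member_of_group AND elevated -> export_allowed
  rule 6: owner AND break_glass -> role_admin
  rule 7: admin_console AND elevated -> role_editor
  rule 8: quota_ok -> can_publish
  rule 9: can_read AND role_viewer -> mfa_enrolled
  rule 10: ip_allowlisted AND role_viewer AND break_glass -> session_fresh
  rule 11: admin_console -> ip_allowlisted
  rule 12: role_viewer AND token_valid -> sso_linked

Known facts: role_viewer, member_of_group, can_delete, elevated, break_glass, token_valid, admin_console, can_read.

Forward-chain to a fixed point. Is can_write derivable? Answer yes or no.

Round 1: rule 5 [token_valid AND member_of_group AND elevated -> export_allowed]; rule 7 [admin_console AND elevated -> role_editor]; rule 9 [can_read AND role_viewer -> mfa_enrolled]; rule 11 [admin_console -> ip_allowlisted]; rule 12 [role_viewer AND token_valid -> sso_linked]. Adds export_allowed, role_editor, mfa_enrolled, ip_allowlisted, sso_linked.
Round 2: rule 10 [ip_allowlisted AND role_viewer AND break_glass -> session_fresh]. Adds session_fresh.
Round 3: rule 1 [session_fresh AND can_delete -> audit_required]. Adds audit_required.
Round 4: rule 3 [audit_required AND export_allowed -> quota_ok]. Adds quota_ok.
Round 5: rule 2 [role_viewer AND quota_ok -> can_invite]; rule 8 [quota_ok -> can_publish]. Adds can_invite, can_publish.
Round 6: rule 4 [can_publish AND admin_console -> can_write]. Adds can_write.
can_write appears in round 6, so it is derivable.

yes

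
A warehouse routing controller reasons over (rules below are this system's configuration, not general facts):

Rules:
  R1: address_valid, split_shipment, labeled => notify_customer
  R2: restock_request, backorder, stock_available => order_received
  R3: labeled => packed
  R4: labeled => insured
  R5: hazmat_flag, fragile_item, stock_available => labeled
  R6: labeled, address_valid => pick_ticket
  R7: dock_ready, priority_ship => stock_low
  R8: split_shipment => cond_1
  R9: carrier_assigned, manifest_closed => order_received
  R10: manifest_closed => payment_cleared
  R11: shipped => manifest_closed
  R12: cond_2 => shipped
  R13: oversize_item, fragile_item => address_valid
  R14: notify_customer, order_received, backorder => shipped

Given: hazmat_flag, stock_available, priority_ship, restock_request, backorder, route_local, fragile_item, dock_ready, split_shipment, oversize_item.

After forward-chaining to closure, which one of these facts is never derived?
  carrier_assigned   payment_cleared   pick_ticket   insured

Round 1 fires R2, R5, R7, R8, R13, giving order_received, labeled, stock_low, cond_1, address_valid.
Round 2 fires R1, R3, R4, R6, giving notify_customer, packed, insured, pick_ticket.
Round 3 fires R14, giving shipped.
Round 4 fires R11, giving manifest_closed.
Round 5 fires R10, giving payment_cleared.
Derived: insured (round 2), payment_cleared (round 5), pick_ticket (round 2). carrier_assigned never appears in any round.

carrier_assigned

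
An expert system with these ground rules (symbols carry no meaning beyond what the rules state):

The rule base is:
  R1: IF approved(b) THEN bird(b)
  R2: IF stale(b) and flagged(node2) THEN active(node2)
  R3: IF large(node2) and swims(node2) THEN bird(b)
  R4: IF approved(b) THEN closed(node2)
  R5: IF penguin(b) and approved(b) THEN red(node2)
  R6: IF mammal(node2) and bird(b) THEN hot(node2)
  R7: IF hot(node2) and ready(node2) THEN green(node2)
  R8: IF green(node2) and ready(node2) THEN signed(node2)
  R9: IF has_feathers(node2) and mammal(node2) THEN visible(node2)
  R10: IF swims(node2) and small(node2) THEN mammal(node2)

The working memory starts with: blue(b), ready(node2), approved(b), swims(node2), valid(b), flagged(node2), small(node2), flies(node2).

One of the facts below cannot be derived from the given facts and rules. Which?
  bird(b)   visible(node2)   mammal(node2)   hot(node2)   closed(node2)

visible(node2)

Round 1 fires R1, R4, R10, giving bird(b), closed(node2), mammal(node2).
Round 2 fires R6, giving hot(node2).
Round 3 fires R7, giving green(node2).
Round 4 fires R8, giving signed(node2).
Derived: hot(node2) (round 2), mammal(node2) (round 1), closed(node2) (round 1), bird(b) (round 1). visible(node2) never appears in any round.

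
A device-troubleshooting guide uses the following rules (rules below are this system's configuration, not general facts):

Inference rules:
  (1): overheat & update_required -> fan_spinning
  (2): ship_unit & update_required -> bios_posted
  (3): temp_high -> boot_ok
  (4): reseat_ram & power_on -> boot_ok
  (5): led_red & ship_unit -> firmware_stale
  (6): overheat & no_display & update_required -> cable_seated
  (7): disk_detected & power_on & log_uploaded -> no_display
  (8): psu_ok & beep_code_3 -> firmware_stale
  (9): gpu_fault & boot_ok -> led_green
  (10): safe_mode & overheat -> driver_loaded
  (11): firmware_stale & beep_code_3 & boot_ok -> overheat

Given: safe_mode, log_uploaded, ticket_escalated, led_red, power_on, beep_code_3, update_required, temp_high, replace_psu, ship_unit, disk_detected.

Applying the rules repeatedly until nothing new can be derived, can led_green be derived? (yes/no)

Round 1: (2) [ship_unit & update_required -> bios_posted]; (3) [temp_high -> boot_ok]; (5) [led_red & ship_unit -> firmware_stale]; (7) [disk_detected & power_on & log_uploaded -> no_display]. Adds bios_posted, boot_ok, firmware_stale, no_display.
Round 2: (11) [firmware_stale & beep_code_3 & boot_ok -> overheat]. Adds overheat.
Round 3: (1) [overheat & update_required -> fan_spinning]; (6) [overheat & no_display & update_required -> cable_seated]; (10) [safe_mode & overheat -> driver_loaded]. Adds fan_spinning, cable_seated, driver_loaded.
Fixed point reached. led_green is concluded only by (9); (9) needs gpu_fault (never derived).

no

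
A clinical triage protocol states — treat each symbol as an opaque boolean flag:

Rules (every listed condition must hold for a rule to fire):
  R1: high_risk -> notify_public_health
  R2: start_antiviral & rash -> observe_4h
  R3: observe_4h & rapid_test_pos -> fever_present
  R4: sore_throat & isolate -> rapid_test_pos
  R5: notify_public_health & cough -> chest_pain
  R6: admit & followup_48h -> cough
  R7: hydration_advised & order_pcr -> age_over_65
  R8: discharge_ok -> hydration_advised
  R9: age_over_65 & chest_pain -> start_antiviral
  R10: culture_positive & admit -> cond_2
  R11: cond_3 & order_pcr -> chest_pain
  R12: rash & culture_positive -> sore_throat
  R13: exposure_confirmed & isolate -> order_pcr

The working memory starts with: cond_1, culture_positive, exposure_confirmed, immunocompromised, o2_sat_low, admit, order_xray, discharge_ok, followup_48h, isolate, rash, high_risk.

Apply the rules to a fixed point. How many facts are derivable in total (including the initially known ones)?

Round 1 fires R1, R6, R8, R10, R12, R13, giving notify_public_health, cough, hydration_advised, cond_2, sore_throat, order_pcr.
Round 2 fires R4, R5, R7, giving rapid_test_pos, chest_pain, age_over_65.
Round 3 fires R9, giving start_antiviral.
Round 4 fires R2, giving observe_4h.
Round 5 fires R3, giving fever_present.
Closure: {admit, age_over_65, chest_pain, cond_1, cond_2, cough, culture_positive, discharge_ok, exposure_confirmed, fever_present, followup_48h, high_risk, hydration_advised, immunocompromised, isolate, notify_public_health, o2_sat_low, observe_4h, order_pcr, order_xray, rapid_test_pos, rash, sore_throat, start_antiviral} — 24 facts.

24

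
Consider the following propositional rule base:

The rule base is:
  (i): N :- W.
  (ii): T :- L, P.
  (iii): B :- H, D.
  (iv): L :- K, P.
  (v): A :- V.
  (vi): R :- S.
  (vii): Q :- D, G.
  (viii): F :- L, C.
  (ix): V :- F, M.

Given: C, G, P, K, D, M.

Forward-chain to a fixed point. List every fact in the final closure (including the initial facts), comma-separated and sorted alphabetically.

A, C, D, F, G, K, L, M, P, Q, T, V

Round 1: (iv) [L :- K, P.]; (vii) [Q :- D, G.]. Adds L, Q.
Round 2: (ii) [T :- L, P.]; (viii) [F :- L, C.]. Adds T, F.
Round 3: (ix) [V :- F, M.]. Adds V.
Round 4: (v) [A :- V.]. Adds A.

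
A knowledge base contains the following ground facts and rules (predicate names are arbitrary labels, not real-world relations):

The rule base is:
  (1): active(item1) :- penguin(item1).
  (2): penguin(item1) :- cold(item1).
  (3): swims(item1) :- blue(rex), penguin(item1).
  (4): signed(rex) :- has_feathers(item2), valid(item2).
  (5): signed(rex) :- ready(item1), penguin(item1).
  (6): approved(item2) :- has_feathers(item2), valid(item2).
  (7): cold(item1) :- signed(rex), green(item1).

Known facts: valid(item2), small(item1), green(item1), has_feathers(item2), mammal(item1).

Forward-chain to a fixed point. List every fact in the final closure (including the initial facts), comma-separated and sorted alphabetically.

active(item1), approved(item2), cold(item1), green(item1), has_feathers(item2), mammal(item1), penguin(item1), signed(rex), small(item1), valid(item2)

Round 1 — (4), (6), derive signed(rex), approved(item2).
Round 2 — (7), derive cold(item1).
Round 3 — (2), derive penguin(item1).
Round 4 — (1), derive active(item1).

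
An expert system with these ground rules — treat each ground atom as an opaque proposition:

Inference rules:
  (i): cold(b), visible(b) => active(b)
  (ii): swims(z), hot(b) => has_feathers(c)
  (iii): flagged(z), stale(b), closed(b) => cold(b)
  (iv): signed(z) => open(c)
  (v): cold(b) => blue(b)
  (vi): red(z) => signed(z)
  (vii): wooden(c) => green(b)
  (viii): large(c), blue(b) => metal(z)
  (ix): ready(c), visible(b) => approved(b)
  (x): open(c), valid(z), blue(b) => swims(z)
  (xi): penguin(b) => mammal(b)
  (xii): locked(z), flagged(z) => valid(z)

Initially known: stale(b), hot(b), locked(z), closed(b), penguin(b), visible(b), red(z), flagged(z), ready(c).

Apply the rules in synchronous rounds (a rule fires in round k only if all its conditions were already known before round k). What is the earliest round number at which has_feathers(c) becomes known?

Round 1 — (iii), (vi), (ix), (xi), (xii), derive cold(b), signed(z), approved(b), mammal(b), valid(z).
Round 2 — (i), (iv), (v), derive active(b), open(c), blue(b).
Round 3 — (x), derive swims(z).
Round 4 — (ii), derive has_feathers(c).
has_feathers(c) first appears in round 4.

4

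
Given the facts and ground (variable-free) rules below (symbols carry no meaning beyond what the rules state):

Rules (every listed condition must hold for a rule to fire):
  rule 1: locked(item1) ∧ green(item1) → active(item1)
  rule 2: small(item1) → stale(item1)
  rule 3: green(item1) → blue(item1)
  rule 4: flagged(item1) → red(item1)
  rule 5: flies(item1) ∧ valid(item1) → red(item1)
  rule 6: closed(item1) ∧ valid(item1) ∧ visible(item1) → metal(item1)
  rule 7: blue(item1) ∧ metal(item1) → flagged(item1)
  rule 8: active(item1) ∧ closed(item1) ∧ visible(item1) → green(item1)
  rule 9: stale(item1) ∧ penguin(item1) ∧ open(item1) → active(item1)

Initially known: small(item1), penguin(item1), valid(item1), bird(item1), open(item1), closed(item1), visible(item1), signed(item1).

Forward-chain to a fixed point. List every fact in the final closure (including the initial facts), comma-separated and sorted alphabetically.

active(item1), bird(item1), blue(item1), closed(item1), flagged(item1), green(item1), metal(item1), open(item1), penguin(item1), red(item1), signed(item1), small(item1), stale(item1), valid(item1), visible(item1)

[1] rule 2 [small(item1) → stale(item1)]; rule 6 [closed(item1) ∧ valid(item1) ∧ visible(item1) → metal(item1)]. ⇒ new: stale(item1), metal(item1).
[2] rule 9 [stale(item1) ∧ penguin(item1) ∧ open(item1) → active(item1)]. ⇒ new: active(item1).
[3] rule 8 [active(item1) ∧ closed(item1) ∧ visible(item1) → green(item1)]. ⇒ new: green(item1).
[4] rule 3 [green(item1) → blue(item1)]. ⇒ new: blue(item1).
[5] rule 7 [blue(item1) ∧ metal(item1) → flagged(item1)]. ⇒ new: flagged(item1).
[6] rule 4 [flagged(item1) → red(item1)]. ⇒ new: red(item1).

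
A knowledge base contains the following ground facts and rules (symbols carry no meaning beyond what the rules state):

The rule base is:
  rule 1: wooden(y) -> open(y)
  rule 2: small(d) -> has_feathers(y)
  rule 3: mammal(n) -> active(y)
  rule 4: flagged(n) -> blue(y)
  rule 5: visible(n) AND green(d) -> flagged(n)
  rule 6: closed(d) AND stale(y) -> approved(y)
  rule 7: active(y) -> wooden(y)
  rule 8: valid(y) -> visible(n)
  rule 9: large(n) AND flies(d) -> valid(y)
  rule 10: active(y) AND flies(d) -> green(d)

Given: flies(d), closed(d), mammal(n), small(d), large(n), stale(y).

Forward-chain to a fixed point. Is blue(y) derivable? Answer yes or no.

Round 1: rule 2 [small(d) -> has_feathers(y)]; rule 3 [mammal(n) -> active(y)]; rule 6 [closed(d) AND stale(y) -> approved(y)]; rule 9 [large(n) AND flies(d) -> valid(y)]. Adds has_feathers(y), active(y), approved(y), valid(y).
Round 2: rule 7 [active(y) -> wooden(y)]; rule 8 [valid(y) -> visible(n)]; rule 10 [active(y) AND flies(d) -> green(d)]. Adds wooden(y), visible(n), green(d).
Round 3: rule 1 [wooden(y) -> open(y)]; rule 5 [visible(n) AND green(d) -> flagged(n)]. Adds open(y), flagged(n).
Round 4: rule 4 [flagged(n) -> blue(y)]. Adds blue(y).
blue(y) appears in round 4, so it is derivable.

yes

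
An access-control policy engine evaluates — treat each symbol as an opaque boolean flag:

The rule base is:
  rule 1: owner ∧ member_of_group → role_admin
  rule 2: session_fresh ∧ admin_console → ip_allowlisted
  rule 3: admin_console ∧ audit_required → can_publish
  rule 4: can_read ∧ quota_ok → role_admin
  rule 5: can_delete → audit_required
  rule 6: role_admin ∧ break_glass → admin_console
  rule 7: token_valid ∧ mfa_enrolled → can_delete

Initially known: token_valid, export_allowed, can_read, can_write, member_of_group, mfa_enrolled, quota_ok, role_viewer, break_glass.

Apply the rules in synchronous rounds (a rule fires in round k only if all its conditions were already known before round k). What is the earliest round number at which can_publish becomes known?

3

Round 1 — rule 4, rule 7, derive role_admin, can_delete.
Round 2 — rule 5, rule 6, derive audit_required, admin_console.
Round 3 — rule 3, derive can_publish.
can_publish first appears in round 3.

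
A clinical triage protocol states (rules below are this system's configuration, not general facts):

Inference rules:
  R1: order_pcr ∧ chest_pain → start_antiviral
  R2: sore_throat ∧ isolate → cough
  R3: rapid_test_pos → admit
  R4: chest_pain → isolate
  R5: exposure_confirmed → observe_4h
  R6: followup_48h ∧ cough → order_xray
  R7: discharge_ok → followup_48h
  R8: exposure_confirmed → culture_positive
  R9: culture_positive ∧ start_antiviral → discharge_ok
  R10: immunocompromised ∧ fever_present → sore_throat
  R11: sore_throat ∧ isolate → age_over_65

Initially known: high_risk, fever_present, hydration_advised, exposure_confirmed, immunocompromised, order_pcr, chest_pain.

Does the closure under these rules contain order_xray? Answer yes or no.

Round 1 — R1, R4, R5, R8, R10, derive start_antiviral, isolate, observe_4h, culture_positive, sore_throat.
Round 2 — R2, R9, R11, derive cough, discharge_ok, age_over_65.
Round 3 — R7, derive followup_48h.
Round 4 — R6, derive order_xray.
order_xray appears in round 4, so it is derivable.

yes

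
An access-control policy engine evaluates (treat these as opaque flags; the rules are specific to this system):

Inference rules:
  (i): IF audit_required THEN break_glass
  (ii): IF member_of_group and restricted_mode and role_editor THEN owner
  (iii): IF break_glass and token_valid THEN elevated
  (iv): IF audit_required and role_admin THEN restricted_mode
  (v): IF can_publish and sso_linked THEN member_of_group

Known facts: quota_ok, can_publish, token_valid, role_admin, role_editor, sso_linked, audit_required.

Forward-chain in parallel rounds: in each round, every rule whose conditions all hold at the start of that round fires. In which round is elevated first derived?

[1] (i) [IF audit_required THEN break_glass]; (iv) [IF audit_required and role_admin THEN restricted_mode]; (v) [IF can_publish and sso_linked THEN member_of_group]. ⇒ new: break_glass, restricted_mode, member_of_group.
[2] (ii) [IF member_of_group and restricted_mode and role_editor THEN owner]; (iii) [IF break_glass and token_valid THEN elevated]. ⇒ new: owner, elevated.
elevated first appears in round 2.

2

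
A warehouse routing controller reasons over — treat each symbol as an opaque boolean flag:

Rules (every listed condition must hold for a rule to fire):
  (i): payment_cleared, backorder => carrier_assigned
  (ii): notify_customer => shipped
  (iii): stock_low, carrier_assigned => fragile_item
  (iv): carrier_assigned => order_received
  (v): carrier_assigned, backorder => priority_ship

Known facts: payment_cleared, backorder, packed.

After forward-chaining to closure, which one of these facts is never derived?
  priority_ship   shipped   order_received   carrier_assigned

shipped

[1] (i) [payment_cleared, backorder => carrier_assigned]. ⇒ new: carrier_assigned.
[2] (iv) [carrier_assigned => order_received]; (v) [carrier_assigned, backorder => priority_ship]. ⇒ new: order_received, priority_ship.
Derived: order_received (round 2), carrier_assigned (round 1), priority_ship (round 2). shipped never appears in any round.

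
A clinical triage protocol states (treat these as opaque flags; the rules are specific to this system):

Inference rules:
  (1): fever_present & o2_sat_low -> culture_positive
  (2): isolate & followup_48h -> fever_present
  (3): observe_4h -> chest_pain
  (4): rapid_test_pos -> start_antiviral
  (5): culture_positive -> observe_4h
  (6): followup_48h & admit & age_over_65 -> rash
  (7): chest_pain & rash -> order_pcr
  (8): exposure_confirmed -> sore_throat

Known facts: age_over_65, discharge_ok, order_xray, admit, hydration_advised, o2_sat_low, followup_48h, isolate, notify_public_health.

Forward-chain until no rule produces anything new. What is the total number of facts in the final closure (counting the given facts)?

15

Round 1: (2) [isolate & followup_48h -> fever_present]; (6) [followup_48h & admit & age_over_65 -> rash]. New: fever_present, rash.
Round 2: (1) [fever_present & o2_sat_low -> culture_positive]. New: culture_positive.
Round 3: (5) [culture_positive -> observe_4h]. New: observe_4h.
Round 4: (3) [observe_4h -> chest_pain]. New: chest_pain.
Round 5: (7) [chest_pain & rash -> order_pcr]. New: order_pcr.
Closure: {admit, age_over_65, chest_pain, culture_positive, discharge_ok, fever_present, followup_48h, hydration_advised, isolate, notify_public_health, o2_sat_low, observe_4h, order_pcr, order_xray, rash} — 15 facts.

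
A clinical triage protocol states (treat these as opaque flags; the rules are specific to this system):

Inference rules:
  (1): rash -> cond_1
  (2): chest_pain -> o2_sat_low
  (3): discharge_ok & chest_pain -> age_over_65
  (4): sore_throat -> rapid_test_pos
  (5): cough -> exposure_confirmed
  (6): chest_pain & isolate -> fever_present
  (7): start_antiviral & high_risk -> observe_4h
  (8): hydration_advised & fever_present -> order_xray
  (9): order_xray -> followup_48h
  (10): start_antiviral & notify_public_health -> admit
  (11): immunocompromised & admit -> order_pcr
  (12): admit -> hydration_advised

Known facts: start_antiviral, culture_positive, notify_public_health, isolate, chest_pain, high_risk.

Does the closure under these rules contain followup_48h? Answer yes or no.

yes

Round 1: (2) [chest_pain -> o2_sat_low]; (6) [chest_pain & isolate -> fever_present]; (7) [start_antiviral & high_risk -> observe_4h]; (10) [start_antiviral & notify_public_health -> admit]. Adds o2_sat_low, fever_present, observe_4h, admit.
Round 2: (12) [admit -> hydration_advised]. Adds hydration_advised.
Round 3: (8) [hydration_advised & fever_present -> order_xray]. Adds order_xray.
Round 4: (9) [order_xray -> followup_48h]. Adds followup_48h.
followup_48h appears in round 4, so it is derivable.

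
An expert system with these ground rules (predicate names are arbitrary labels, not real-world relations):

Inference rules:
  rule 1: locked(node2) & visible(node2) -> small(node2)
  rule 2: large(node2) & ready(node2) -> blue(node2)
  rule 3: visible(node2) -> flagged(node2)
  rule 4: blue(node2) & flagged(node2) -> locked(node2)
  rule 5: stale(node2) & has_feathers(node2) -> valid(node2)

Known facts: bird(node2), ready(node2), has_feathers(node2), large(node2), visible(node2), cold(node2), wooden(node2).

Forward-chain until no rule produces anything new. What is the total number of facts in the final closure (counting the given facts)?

Round 1: rule 2 [large(node2) & ready(node2) -> blue(node2)]; rule 3 [visible(node2) -> flagged(node2)]. New: blue(node2), flagged(node2).
Round 2: rule 4 [blue(node2) & flagged(node2) -> locked(node2)]. New: locked(node2).
Round 3: rule 1 [locked(node2) & visible(node2) -> small(node2)]. New: small(node2).
Closure: {bird(node2), blue(node2), cold(node2), flagged(node2), has_feathers(node2), large(node2), locked(node2), ready(node2), small(node2), visible(node2), wooden(node2)} — 11 facts.

11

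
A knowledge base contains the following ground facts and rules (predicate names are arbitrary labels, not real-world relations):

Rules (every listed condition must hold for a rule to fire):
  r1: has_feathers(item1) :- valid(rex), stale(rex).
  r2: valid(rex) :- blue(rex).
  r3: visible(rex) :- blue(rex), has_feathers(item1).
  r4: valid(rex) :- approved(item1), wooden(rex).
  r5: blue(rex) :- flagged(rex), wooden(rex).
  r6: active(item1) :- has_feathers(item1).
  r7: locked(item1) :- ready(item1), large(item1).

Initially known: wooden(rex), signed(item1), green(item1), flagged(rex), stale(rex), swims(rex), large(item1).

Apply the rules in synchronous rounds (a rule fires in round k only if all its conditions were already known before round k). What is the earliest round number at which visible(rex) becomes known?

4

[1] r5 [blue(rex) :- flagged(rex), wooden(rex).]. ⇒ new: blue(rex).
[2] r2 [valid(rex) :- blue(rex).]. ⇒ new: valid(rex).
[3] r1 [has_feathers(item1) :- valid(rex), stale(rex).]. ⇒ new: has_feathers(item1).
[4] r3 [visible(rex) :- blue(rex), has_feathers(item1).]; r6 [active(item1) :- has_feathers(item1).]. ⇒ new: visible(rex), active(item1).
visible(rex) first appears in round 4.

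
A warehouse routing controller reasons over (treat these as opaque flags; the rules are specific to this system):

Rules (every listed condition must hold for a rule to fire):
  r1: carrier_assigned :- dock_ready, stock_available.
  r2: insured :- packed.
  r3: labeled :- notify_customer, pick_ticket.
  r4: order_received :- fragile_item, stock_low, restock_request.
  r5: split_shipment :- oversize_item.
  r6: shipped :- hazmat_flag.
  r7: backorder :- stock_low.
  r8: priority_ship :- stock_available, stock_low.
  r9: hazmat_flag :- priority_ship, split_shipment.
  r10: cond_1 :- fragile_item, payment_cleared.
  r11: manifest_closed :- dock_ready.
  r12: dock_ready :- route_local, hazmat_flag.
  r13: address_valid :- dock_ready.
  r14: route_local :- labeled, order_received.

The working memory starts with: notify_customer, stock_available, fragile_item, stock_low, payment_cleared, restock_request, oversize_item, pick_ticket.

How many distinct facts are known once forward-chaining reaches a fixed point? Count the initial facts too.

21

Round 1 — r3, r4, r5, r7, r8, r10, derive labeled, order_received, split_shipment, backorder, priority_ship, cond_1.
Round 2 — r9, r14, derive hazmat_flag, route_local.
Round 3 — r6, r12, derive shipped, dock_ready.
Round 4 — r1, r11, r13, derive carrier_assigned, manifest_closed, address_valid.
Closure: {address_valid, backorder, carrier_assigned, cond_1, dock_ready, fragile_item, hazmat_flag, labeled, manifest_closed, notify_customer, order_received, oversize_item, payment_cleared, pick_ticket, priority_ship, restock_request, route_local, shipped, split_shipment, stock_available, stock_low} — 21 facts.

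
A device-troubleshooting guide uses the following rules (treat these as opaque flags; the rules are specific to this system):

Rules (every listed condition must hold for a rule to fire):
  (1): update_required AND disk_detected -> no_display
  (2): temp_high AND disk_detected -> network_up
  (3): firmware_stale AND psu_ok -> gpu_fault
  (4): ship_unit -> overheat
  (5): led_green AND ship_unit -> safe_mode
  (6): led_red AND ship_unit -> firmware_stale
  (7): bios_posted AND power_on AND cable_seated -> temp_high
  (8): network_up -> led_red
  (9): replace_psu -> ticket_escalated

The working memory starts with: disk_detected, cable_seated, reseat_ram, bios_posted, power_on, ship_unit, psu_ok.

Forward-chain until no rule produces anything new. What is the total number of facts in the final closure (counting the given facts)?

13

[1] (4) [ship_unit -> overheat]; (7) [bios_posted AND power_on AND cable_seated -> temp_high]. ⇒ new: overheat, temp_high.
[2] (2) [temp_high AND disk_detected -> network_up]. ⇒ new: network_up.
[3] (8) [network_up -> led_red]. ⇒ new: led_red.
[4] (6) [led_red AND ship_unit -> firmware_stale]. ⇒ new: firmware_stale.
[5] (3) [firmware_stale AND psu_ok -> gpu_fault]. ⇒ new: gpu_fault.
Closure: {bios_posted, cable_seated, disk_detected, firmware_stale, gpu_fault, led_red, network_up, overheat, power_on, psu_ok, reseat_ram, ship_unit, temp_high} — 13 facts.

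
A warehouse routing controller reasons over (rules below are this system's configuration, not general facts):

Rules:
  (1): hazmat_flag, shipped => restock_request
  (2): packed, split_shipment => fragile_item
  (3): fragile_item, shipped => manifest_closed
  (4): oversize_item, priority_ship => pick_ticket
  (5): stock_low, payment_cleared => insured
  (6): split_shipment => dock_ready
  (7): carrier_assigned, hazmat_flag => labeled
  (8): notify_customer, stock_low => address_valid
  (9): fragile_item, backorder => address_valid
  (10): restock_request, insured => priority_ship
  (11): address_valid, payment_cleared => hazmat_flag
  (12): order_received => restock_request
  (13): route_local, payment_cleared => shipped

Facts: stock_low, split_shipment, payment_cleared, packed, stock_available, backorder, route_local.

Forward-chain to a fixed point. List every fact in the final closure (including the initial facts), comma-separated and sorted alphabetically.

address_valid, backorder, dock_ready, fragile_item, hazmat_flag, insured, manifest_closed, packed, payment_cleared, priority_ship, restock_request, route_local, shipped, split_shipment, stock_available, stock_low

Round 1 — (2), (5), (6), (13), derive fragile_item, insured, dock_ready, shipped.
Round 2 — (3), (9), derive manifest_closed, address_valid.
Round 3 — (11), derive hazmat_flag.
Round 4 — (1), derive restock_request.
Round 5 — (10), derive priority_ship.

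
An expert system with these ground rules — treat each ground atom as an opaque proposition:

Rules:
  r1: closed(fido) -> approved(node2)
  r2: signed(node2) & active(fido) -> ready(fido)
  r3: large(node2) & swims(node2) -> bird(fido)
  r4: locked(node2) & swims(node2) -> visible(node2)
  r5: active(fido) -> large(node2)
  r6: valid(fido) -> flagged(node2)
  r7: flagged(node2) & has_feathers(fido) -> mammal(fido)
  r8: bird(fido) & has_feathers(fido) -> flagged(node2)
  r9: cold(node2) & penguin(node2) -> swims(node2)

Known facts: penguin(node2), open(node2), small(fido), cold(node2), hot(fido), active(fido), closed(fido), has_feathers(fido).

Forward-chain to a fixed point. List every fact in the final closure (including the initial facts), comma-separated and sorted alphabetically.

Round 1 fires r1, r5, r9, giving approved(node2), large(node2), swims(node2).
Round 2 fires r3, giving bird(fido).
Round 3 fires r8, giving flagged(node2).
Round 4 fires r7, giving mammal(fido).

active(fido), approved(node2), bird(fido), closed(fido), cold(node2), flagged(node2), has_feathers(fido), hot(fido), large(node2), mammal(fido), open(node2), penguin(node2), small(fido), swims(node2)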